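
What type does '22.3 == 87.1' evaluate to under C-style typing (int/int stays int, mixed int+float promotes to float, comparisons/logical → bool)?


Operand types: float == float
Rule: comparison yields bool
Result type: bool


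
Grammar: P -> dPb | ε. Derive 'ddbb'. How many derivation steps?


Derivation: P => dPb => ddPbb => ddbb
Steps: 3


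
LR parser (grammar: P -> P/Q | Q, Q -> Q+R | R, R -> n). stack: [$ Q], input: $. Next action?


lookahead ∉ {+} so Q won't extend; reduce P -> Q
Action: reduce (P -> Q)


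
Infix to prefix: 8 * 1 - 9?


left-to-right (same/higher precedence on left): tree is (- (* 8 1) 9)
Prefix: - * 8 1 9


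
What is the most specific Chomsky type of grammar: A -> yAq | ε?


Single nonterminal LHS, but y^n q^n is not regular
Classification: Type 2 (Context-Free)


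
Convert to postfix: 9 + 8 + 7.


Left to right (same or higher precedence on left)
Postfix: 9 8 + 7 +


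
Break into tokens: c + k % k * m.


Scan left to right, longest-match per lexeme
Tokens: ID(c), OP(+), ID(k), OP(%), ID(k), OP(*), ID(m)


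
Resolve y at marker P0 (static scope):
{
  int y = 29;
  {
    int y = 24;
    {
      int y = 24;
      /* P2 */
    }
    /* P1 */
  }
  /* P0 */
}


y declared in the same block as P0
y = 29


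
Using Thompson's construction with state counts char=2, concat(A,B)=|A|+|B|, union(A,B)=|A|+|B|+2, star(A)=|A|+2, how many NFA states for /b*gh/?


Syntax tree has 3 char leaf(s), 0 union(s), 1 star(s)
chars contribute 3×2 = 6; each union adds +2; each star adds +2
Total: 6 + 0 + 2 = 8 states


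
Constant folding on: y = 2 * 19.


2 * 19 = 38 at compile time
Optimized: y = 38


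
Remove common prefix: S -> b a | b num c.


Common prefix: 'b'
Factored: S -> b S', S' -> a | num c


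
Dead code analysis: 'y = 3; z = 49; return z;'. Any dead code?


y is assigned but never read
Dead: 'y = 3'


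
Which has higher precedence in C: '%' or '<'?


'%' is multiplicative (level 10); '<' is relational (level 7)
Higher level binds tighter
'%' has higher precedence than '<'


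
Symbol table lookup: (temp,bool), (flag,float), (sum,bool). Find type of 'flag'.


Lookup 'flag' → type float


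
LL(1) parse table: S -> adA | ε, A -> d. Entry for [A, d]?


For [A, d]: 'd' ∈ FIRST(d)
Entry: A -> d


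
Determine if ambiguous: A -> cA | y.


right-linear, alternatives start with distinct terminals 'c' vs 'y': unique leftmost derivation
Unambiguous


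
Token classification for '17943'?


Pattern: digits only
Type: INTEGER_LITERAL


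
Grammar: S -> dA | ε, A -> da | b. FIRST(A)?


Per alternative of A: FIRST(da) = {d}; FIRST(b) = {b}
FIRST(A) = {b, d}


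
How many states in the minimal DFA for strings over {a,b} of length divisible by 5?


Track length mod 5: states 0..4, accept at 0
Minimal DFA: 5 states


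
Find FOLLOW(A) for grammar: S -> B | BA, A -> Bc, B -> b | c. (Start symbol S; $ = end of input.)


$ ∈ FOLLOW(S). For each A -> αBβ: add FIRST(β)\{ε} to FOLLOW(B); if β nullable, add FOLLOW(A).
FOLLOW(A) = {$}


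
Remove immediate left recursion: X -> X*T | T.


Left-recursive alternatives: X*T; non-recursive: T
Introduce X': X -> TX', X' -> *TX' | ε


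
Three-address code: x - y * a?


Break into single-operator statements:
t1 = y * a
t2 = x - t1


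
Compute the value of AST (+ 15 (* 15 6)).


Evaluate inner: (* 15 6) = 90
Evaluate root: (+ 15 90) = 105
Result: 105


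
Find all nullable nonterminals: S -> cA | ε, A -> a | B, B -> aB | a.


A nonterminal is nullable iff some alternative derives ε (directly, or every symbol in it is nullable)
Nullable: {S}


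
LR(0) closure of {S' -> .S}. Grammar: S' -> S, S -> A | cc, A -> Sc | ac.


Start: S' -> .S
For each item with dot before a nonterminal B, add B -> .γ for every B-production
Closure: [S' -> .S, S -> .A, S -> .cc, A -> .Sc, A -> .ac]


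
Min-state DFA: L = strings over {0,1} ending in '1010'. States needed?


Track the longest suffix of input matching a prefix of '1010': 5 classes (prefixes of length 0..4)
Minimal DFA: 5 states


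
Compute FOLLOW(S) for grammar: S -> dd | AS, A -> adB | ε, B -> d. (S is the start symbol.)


$ ∈ FOLLOW(S). For each A -> αBβ: add FIRST(β)\{ε} to FOLLOW(B); if β nullable, add FOLLOW(A).
FOLLOW(S) = {$}


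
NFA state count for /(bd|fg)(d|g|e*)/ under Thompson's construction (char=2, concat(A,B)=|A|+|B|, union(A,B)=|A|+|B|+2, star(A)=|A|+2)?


Syntax tree has 7 char leaf(s), 3 union(s), 1 star(s)
chars contribute 7×2 = 14; each union adds +2; each star adds +2
Total: 14 + 6 + 2 = 22 states


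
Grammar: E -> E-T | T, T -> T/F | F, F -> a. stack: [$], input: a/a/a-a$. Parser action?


no handle on stack; shift 'a'
Action: shift


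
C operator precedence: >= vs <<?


'<<' is shift (level 8); '>=' is relational (level 7)
Higher level binds tighter
'<<' has higher precedence than '>='


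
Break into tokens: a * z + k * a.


Scan left to right, longest-match per lexeme
Tokens: ID(a), OP(*), ID(z), OP(+), ID(k), OP(*), ID(a)


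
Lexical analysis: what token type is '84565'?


Pattern: digits only
Type: INTEGER_LITERAL


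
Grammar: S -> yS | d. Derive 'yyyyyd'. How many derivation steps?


Derivation: S => yS => yyS => yyyS => yyyyS => yyyyyS => yyyyyd
Steps: 6


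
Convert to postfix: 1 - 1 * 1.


* has higher precedence, evaluate 1*1 first
Postfix: 1 1 1 * -


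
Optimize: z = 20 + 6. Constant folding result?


20 + 6 = 26 at compile time
Optimized: z = 26


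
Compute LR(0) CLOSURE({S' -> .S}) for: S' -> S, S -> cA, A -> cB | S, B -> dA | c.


Start: S' -> .S
For each item with dot before a nonterminal B, add B -> .γ for every B-production
Closure: [S' -> .S, S -> .cA]


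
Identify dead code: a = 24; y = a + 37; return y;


a is read by y's definition; y is returned
No dead code


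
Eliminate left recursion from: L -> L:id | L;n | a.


Left-recursive alternatives: L:id, L;n; non-recursive: a
Introduce L': L -> aL', L' -> :idL' | ;nL' | ε


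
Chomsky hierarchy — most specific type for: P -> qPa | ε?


Single nonterminal LHS, but q^n a^n is not regular
Classification: Type 2 (Context-Free)


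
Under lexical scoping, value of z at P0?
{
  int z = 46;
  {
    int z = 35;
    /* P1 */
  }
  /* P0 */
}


z declared in the same block as P0
z = 46


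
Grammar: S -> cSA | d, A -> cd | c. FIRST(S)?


Per alternative of S: FIRST(cSA) = {c}; FIRST(d) = {d}
FIRST(S) = {c, d}


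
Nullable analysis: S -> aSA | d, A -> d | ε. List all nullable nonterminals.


A nonterminal is nullable iff some alternative derives ε (directly, or every symbol in it is nullable)
Nullable: {A}


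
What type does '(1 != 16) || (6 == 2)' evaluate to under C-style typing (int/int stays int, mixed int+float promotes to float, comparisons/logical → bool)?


Operand types: bool || bool
Rule: logical operators take bool operands and yield bool
Result type: bool


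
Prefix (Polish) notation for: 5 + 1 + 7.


left-to-right (same/higher precedence on left): tree is (+ (+ 5 1) 7)
Prefix: + + 5 1 7


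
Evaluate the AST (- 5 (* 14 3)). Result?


Evaluate inner: (* 14 3) = 42
Evaluate root: (- 5 42) = -37
Result: -37


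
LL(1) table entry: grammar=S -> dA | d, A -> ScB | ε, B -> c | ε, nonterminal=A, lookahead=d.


For [A, d]: 'd' ∈ FIRST(ScB)
Entry: A -> ScB


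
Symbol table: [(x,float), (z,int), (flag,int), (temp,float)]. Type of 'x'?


Lookup 'x' → type float


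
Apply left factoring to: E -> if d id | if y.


Common prefix: 'if'
Factored: E -> if E', E' -> d id | y


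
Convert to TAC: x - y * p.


Break into single-operator statements:
t1 = y * p
t2 = x - t1


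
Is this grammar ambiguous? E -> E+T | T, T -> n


precedence layered via separate nonterminal T: deterministic
Unambiguous


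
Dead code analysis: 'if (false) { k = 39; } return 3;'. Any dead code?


condition is constant false, so the whole block is unreachable
Dead: 'if (false) { k = 39; }'


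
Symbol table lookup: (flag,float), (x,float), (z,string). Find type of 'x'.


Lookup 'x' → type float


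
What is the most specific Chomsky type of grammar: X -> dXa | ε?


Single nonterminal LHS, but d^n a^n is not regular
Classification: Type 2 (Context-Free)


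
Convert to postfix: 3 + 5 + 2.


Left to right (same or higher precedence on left)
Postfix: 3 5 + 2 +


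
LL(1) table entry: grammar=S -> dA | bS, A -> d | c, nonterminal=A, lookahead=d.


For [A, d]: 'd' ∈ FIRST(d)
Entry: A -> d


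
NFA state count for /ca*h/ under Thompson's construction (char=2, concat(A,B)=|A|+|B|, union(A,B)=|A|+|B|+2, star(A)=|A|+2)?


Syntax tree has 3 char leaf(s), 0 union(s), 1 star(s)
chars contribute 3×2 = 6; each union adds +2; each star adds +2
Total: 6 + 0 + 2 = 8 states


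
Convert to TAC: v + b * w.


Break into single-operator statements:
t1 = b * w
t2 = v + t1


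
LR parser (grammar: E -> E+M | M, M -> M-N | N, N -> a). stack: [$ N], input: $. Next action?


'N' (not preceded by M-) is the handle for M -> N
Action: reduce (M -> N)


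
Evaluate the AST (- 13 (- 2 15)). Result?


Evaluate inner: (- 2 15) = -13
Evaluate root: (- 13 -13) = 26
Result: 26


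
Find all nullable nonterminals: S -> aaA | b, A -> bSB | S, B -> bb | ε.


A nonterminal is nullable iff some alternative derives ε (directly, or every symbol in it is nullable)
Nullable: {B}


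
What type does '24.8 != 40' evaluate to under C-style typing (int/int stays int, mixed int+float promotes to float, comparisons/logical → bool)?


Operand types: float != int
Rule: comparison yields bool
Result type: bool


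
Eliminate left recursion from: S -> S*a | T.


Left-recursive alternatives: S*a; non-recursive: T
Introduce S': S -> TS', S' -> *aS' | ε


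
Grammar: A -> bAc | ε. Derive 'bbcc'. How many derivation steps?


Derivation: A => bAc => bbAcc => bbcc
Steps: 3


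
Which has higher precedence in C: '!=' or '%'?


'%' is multiplicative (level 10); '!=' is equality (level 6)
Higher level binds tighter
'%' has higher precedence than '!='


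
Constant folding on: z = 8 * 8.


8 * 8 = 64 at compile time
Optimized: z = 64


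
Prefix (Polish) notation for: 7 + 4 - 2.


left-to-right (same/higher precedence on left): tree is (- (+ 7 4) 2)
Prefix: - + 7 4 2


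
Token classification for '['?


Pattern: delimiter/punctuation
Type: PUNCTUATION


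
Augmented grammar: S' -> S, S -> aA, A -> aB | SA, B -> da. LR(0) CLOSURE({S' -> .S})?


Start: S' -> .S
For each item with dot before a nonterminal B, add B -> .γ for every B-production
Closure: [S' -> .S, S -> .aA]


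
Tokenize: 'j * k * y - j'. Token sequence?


Scan left to right, longest-match per lexeme
Tokens: ID(j), OP(*), ID(k), OP(*), ID(y), OP(-), ID(j)


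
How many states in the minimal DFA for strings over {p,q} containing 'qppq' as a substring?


KMP-style automaton: 4 progress states + 1 absorbing accept = 5
Minimal DFA: 5 states


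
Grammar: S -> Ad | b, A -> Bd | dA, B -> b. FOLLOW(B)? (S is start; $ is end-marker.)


$ ∈ FOLLOW(S). For each A -> αBβ: add FIRST(β)\{ε} to FOLLOW(B); if β nullable, add FOLLOW(A).
FOLLOW(B) = {d}


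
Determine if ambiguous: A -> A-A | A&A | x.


'x-x&x' has two parse trees (no precedence encoded between - and &)
Ambiguous


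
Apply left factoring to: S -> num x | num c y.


Common prefix: 'num'
Factored: S -> num S', S' -> x | c y


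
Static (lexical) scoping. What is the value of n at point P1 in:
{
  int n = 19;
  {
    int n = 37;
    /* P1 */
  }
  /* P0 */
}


n declared in the same block as P1
n = 37


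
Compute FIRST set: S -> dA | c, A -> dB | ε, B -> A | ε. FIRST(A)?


Per alternative of A: FIRST(dB) = {d}; FIRST(ε) = {ε}
FIRST(A) = {d, ε}


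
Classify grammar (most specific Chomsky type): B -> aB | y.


Right-linear: every RHS is a terminal or a terminal followed by one nonterminal
Classification: Type 3 (Regular)


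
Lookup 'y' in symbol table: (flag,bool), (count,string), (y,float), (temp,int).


Lookup 'y' → type float


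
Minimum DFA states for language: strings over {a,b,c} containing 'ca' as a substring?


KMP-style automaton: 2 progress states + 1 absorbing accept = 3
Minimal DFA: 3 states


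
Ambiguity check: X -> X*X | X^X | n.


'n*n^n' has two parse trees (no precedence encoded between * and ^)
Ambiguous


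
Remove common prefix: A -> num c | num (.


Common prefix: 'num'
Factored: A -> num A', A' -> c | (


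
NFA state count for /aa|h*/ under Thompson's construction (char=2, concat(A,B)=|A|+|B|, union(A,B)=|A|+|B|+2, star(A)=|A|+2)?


Syntax tree has 3 char leaf(s), 1 union(s), 1 star(s)
chars contribute 3×2 = 6; each union adds +2; each star adds +2
Total: 6 + 2 + 2 = 10 states


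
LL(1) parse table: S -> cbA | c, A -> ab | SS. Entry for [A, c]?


For [A, c]: 'c' ∈ FIRST(SS)
Entry: A -> SS


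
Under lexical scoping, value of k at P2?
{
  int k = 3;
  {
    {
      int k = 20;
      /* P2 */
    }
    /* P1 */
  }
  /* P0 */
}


k declared in the same block as P2
k = 20


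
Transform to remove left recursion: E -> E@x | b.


Left-recursive alternatives: E@x; non-recursive: b
Introduce E': E -> bE', E' -> @xE' | ε


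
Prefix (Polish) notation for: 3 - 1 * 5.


'*' binds tighter: tree is (- 3 (* 1 5))
Prefix: - 3 * 1 5


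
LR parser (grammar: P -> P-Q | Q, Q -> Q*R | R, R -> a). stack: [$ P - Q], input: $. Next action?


handle 'P-Q' on top; lookahead ∈ FOLLOW(P) = {-, $}
Action: reduce (P -> P-Q)


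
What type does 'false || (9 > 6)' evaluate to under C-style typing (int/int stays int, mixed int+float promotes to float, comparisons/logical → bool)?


Operand types: bool || bool
Rule: logical operators take bool operands and yield bool
Result type: bool


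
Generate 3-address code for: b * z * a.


Break into single-operator statements:
t1 = b * z
t2 = t1 * a


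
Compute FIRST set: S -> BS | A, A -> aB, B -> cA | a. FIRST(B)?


Per alternative of B: FIRST(cA) = {c}; FIRST(a) = {a}
FIRST(B) = {a, c}


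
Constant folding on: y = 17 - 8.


17 - 8 = 9 at compile time
Optimized: y = 9


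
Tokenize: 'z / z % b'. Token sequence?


Scan left to right, longest-match per lexeme
Tokens: ID(z), OP(/), ID(z), OP(%), ID(b)


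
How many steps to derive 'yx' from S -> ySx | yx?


Derivation: S => yx
Steps: 1


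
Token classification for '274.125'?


Pattern: digits with a decimal point
Type: FLOAT_LITERAL


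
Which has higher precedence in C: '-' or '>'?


'-' is additive (level 9); '>' is relational (level 7)
Higher level binds tighter
'-' has higher precedence than '>'


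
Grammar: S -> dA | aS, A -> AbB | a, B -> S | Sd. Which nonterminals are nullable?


A nonterminal is nullable iff some alternative derives ε (directly, or every symbol in it is nullable)
Nullable: {}


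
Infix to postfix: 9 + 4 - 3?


Left to right (same or higher precedence on left)
Postfix: 9 4 + 3 -


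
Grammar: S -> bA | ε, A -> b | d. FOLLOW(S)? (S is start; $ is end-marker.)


$ ∈ FOLLOW(S). For each A -> αBβ: add FIRST(β)\{ε} to FOLLOW(B); if β nullable, add FOLLOW(A).
FOLLOW(S) = {$}


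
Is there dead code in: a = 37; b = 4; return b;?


a is assigned but never read
Dead: 'a = 37'


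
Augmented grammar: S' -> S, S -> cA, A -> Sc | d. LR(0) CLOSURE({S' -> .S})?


Start: S' -> .S
For each item with dot before a nonterminal B, add B -> .γ for every B-production
Closure: [S' -> .S, S -> .cA]


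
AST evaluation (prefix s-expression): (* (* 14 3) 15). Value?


Evaluate inner: (* 14 3) = 42
Evaluate root: (* 42 15) = 630
Result: 630


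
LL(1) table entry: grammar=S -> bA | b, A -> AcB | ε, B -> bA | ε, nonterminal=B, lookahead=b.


For [B, b]: 'b' ∈ FIRST(bA)
Entry: B -> bA


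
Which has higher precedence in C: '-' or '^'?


'-' is additive (level 9); '^' is bitwise XOR (level 4)
Higher level binds tighter
'-' has higher precedence than '^'


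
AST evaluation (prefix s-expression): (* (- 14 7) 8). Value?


Evaluate inner: (- 14 7) = 7
Evaluate root: (* 7 8) = 56
Result: 56


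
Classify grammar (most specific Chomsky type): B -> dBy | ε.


Single nonterminal LHS, but d^n y^n is not regular
Classification: Type 2 (Context-Free)


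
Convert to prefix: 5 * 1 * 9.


left-to-right (same/higher precedence on left): tree is (* (* 5 1) 9)
Prefix: * * 5 1 9


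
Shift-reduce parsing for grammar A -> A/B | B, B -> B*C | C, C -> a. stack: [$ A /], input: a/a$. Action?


no handle ('A/' is not any RHS); shift 'a'
Action: shift


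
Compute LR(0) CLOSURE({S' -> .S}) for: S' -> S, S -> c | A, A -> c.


Start: S' -> .S
For each item with dot before a nonterminal B, add B -> .γ for every B-production
Closure: [S' -> .S, S -> .c, S -> .A, A -> .c]


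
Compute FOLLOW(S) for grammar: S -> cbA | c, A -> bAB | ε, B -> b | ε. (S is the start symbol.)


$ ∈ FOLLOW(S). For each A -> αBβ: add FIRST(β)\{ε} to FOLLOW(B); if β nullable, add FOLLOW(A).
FOLLOW(S) = {$}


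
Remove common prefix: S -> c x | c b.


Common prefix: 'c'
Factored: S -> c S', S' -> x | b


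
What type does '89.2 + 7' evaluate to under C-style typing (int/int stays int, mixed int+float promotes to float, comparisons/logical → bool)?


Operand types: float + int
Rule: mixed int/float promotes to float; int/int stays int
Result type: float


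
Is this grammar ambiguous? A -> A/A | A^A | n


'n/n^n' has two parse trees (no precedence encoded between / and ^)
Ambiguous


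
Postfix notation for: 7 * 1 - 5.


Left to right (same or higher precedence on left)
Postfix: 7 1 * 5 -


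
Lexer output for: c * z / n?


Scan left to right, longest-match per lexeme
Tokens: ID(c), OP(*), ID(z), OP(/), ID(n)


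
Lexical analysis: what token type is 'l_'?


Pattern: letter/underscore followed by alphanumerics, not a keyword
Type: IDENTIFIER


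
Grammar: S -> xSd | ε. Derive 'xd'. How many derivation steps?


Derivation: S => xSd => xd
Steps: 2


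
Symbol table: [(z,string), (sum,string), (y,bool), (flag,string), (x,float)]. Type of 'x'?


Lookup 'x' → type float


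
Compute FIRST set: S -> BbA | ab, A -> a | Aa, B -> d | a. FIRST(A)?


Per alternative of A: FIRST(a) = {a}; FIRST(Aa) = {a}
FIRST(A) = {a}


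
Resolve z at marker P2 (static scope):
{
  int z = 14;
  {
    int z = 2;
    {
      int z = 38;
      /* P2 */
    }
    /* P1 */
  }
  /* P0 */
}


z declared in the same block as P2
z = 38


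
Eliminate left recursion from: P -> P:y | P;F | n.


Left-recursive alternatives: P:y, P;F; non-recursive: n
Introduce P': P -> nP', P' -> :yP' | ;FP' | ε


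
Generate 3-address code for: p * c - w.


Break into single-operator statements:
t1 = p * c
t2 = t1 - w


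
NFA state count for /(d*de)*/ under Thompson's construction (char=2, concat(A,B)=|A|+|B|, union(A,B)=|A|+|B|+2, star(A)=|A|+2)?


Syntax tree has 3 char leaf(s), 0 union(s), 2 star(s)
chars contribute 3×2 = 6; each union adds +2; each star adds +2
Total: 6 + 0 + 4 = 10 states


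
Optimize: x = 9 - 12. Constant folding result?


9 - 12 = -3 at compile time
Optimized: x = -3


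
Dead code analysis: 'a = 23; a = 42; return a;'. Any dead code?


first assignment to a is overwritten before any read
Dead: 'a = 23'


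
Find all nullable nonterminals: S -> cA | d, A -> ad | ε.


A nonterminal is nullable iff some alternative derives ε (directly, or every symbol in it is nullable)
Nullable: {A}


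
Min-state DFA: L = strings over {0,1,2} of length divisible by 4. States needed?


Track length mod 4: states 0..3, accept at 0
Minimal DFA: 4 states


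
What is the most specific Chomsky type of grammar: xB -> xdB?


LHS has context (more than one symbol) and |LHS| ≤ |RHS|
Classification: Type 1 (Context-Sensitive)


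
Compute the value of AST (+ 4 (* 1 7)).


Evaluate inner: (* 1 7) = 7
Evaluate root: (+ 4 7) = 11
Result: 11


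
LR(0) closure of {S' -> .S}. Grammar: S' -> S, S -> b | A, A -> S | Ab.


Start: S' -> .S
For each item with dot before a nonterminal B, add B -> .γ for every B-production
Closure: [S' -> .S, S -> .b, S -> .A, A -> .S, A -> .Ab]


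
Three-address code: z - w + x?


Break into single-operator statements:
t1 = z - w
t2 = t1 + x


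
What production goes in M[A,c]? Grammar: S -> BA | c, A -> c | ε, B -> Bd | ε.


For [A, c]: 'c' ∈ FIRST(c)
Entry: A -> c


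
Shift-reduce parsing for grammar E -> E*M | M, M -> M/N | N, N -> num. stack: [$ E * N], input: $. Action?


'N' (not preceded by M/) is the handle for M -> N
Action: reduce (M -> N)


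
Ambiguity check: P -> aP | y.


right-linear, alternatives start with distinct terminals 'a' vs 'y': unique leftmost derivation
Unambiguous


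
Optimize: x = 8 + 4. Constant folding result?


8 + 4 = 12 at compile time
Optimized: x = 12


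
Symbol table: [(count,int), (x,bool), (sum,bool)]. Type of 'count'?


Lookup 'count' → type int


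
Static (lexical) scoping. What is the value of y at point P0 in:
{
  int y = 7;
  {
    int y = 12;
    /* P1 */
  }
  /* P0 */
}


y declared in the same block as P0
y = 7


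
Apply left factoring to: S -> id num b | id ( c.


Common prefix: 'id'
Factored: S -> id S', S' -> num b | ( c


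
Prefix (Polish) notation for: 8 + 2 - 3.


left-to-right (same/higher precedence on left): tree is (- (+ 8 2) 3)
Prefix: - + 8 2 3


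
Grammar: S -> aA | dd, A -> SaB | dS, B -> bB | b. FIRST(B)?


Per alternative of B: FIRST(bB) = {b}; FIRST(b) = {b}
FIRST(B) = {b}


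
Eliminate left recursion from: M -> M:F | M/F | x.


Left-recursive alternatives: M:F, M/F; non-recursive: x
Introduce M': M -> xM', M' -> :FM' | /FM' | ε


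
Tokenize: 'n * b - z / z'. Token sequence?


Scan left to right, longest-match per lexeme
Tokens: ID(n), OP(*), ID(b), OP(-), ID(z), OP(/), ID(z)


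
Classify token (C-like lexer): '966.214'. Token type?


Pattern: digits with a decimal point
Type: FLOAT_LITERAL


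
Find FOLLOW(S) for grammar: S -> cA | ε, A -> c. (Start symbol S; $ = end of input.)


$ ∈ FOLLOW(S). For each A -> αBβ: add FIRST(β)\{ε} to FOLLOW(B); if β nullable, add FOLLOW(A).
FOLLOW(S) = {$}


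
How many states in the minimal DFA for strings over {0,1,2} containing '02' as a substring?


KMP-style automaton: 2 progress states + 1 absorbing accept = 3
Minimal DFA: 3 states


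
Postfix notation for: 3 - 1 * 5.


* has higher precedence, evaluate 1*5 first
Postfix: 3 1 5 * -


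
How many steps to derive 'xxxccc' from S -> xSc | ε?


Derivation: S => xSc => xxScc => xxxSccc => xxxccc
Steps: 4


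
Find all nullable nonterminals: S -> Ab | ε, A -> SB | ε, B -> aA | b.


A nonterminal is nullable iff some alternative derives ε (directly, or every symbol in it is nullable)
Nullable: {A, S}


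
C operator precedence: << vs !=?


'<<' is shift (level 8); '!=' is equality (level 6)
Higher level binds tighter
'<<' has higher precedence than '!='


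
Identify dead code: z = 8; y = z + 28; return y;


z is read by y's definition; y is returned
No dead code


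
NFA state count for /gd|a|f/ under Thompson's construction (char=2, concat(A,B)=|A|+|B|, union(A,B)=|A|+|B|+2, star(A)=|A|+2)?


Syntax tree has 4 char leaf(s), 2 union(s), 0 star(s)
chars contribute 4×2 = 8; each union adds +2; each star adds +2
Total: 8 + 4 + 0 = 12 states


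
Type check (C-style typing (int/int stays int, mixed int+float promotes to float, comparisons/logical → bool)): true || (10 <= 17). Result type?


Operand types: bool || bool
Rule: logical operators take bool operands and yield bool
Result type: bool


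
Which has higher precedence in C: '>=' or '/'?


'/' is multiplicative (level 10); '>=' is relational (level 7)
Higher level binds tighter
'/' has higher precedence than '>='


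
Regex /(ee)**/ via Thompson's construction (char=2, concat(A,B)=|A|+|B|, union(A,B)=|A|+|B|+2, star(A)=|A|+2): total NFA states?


Syntax tree has 2 char leaf(s), 0 union(s), 2 star(s)
chars contribute 2×2 = 4; each union adds +2; each star adds +2
Total: 4 + 0 + 4 = 8 states


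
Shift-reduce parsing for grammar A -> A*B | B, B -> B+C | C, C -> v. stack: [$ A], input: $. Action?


start symbol A on stack, input exhausted
Action: accept


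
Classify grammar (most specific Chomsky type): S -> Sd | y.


Left-linear: every RHS is a terminal or one nonterminal followed by a terminal
Classification: Type 3 (Regular)


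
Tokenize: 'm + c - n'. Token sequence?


Scan left to right, longest-match per lexeme
Tokens: ID(m), OP(+), ID(c), OP(-), ID(n)


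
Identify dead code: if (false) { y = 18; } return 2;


condition is constant false, so the whole block is unreachable
Dead: 'if (false) { y = 18; }'


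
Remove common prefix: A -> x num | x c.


Common prefix: 'x'
Factored: A -> x A', A' -> num | c


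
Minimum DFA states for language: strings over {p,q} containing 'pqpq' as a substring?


KMP-style automaton: 4 progress states + 1 absorbing accept = 5
Minimal DFA: 5 states


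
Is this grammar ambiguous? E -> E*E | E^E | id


'id*id^id' has two parse trees (no precedence encoded between * and ^)
Ambiguous


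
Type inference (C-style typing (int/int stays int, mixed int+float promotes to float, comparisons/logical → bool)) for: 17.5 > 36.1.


Operand types: float > float
Rule: comparison yields bool
Result type: bool


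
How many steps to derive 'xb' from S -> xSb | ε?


Derivation: S => xSb => xb
Steps: 2


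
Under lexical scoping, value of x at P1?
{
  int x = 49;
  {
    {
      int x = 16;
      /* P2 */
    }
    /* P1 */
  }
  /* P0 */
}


P1's block does not declare x; resolves to the enclosing declaration at depth 0
x = 49


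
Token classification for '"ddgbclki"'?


Pattern: double-quoted sequence
Type: STRING_LITERAL


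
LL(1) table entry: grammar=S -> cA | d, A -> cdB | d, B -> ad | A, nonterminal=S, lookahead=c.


For [S, c]: 'c' ∈ FIRST(cA)
Entry: S -> cA


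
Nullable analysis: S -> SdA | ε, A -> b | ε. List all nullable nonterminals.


A nonterminal is nullable iff some alternative derives ε (directly, or every symbol in it is nullable)
Nullable: {A, S}


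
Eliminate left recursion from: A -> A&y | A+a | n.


Left-recursive alternatives: A&y, A+a; non-recursive: n
Introduce A': A -> nA', A' -> &yA' | +aA' | ε


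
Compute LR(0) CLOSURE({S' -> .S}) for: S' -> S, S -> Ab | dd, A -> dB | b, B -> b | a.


Start: S' -> .S
For each item with dot before a nonterminal B, add B -> .γ for every B-production
Closure: [S' -> .S, S -> .Ab, S -> .dd, A -> .dB, A -> .b]


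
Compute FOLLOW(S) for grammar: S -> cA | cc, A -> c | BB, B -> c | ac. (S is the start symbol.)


$ ∈ FOLLOW(S). For each A -> αBβ: add FIRST(β)\{ε} to FOLLOW(B); if β nullable, add FOLLOW(A).
FOLLOW(S) = {$}


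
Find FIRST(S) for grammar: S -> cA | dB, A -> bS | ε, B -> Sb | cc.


Per alternative of S: FIRST(cA) = {c}; FIRST(dB) = {d}
FIRST(S) = {c, d}


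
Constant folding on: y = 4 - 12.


4 - 12 = -8 at compile time
Optimized: y = -8


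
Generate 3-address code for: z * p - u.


Break into single-operator statements:
t1 = z * p
t2 = t1 - u


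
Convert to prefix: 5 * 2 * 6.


left-to-right (same/higher precedence on left): tree is (* (* 5 2) 6)
Prefix: * * 5 2 6


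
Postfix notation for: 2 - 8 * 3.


* has higher precedence, evaluate 8*3 first
Postfix: 2 8 3 * -


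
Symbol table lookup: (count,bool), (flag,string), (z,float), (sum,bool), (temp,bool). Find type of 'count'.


Lookup 'count' → type bool


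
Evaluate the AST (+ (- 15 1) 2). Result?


Evaluate inner: (- 15 1) = 14
Evaluate root: (+ 14 2) = 16
Result: 16


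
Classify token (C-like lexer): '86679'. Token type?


Pattern: digits only
Type: INTEGER_LITERAL


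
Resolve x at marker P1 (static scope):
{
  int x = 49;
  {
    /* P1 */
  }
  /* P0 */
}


P1's block does not declare x; resolves to the enclosing declaration at depth 0
x = 49


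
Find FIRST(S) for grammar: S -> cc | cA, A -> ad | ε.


Per alternative of S: FIRST(cc) = {c}; FIRST(cA) = {c}
FIRST(S) = {c}


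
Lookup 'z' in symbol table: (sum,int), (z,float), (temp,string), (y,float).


Lookup 'z' → type float


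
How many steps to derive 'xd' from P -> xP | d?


Derivation: P => xP => xd
Steps: 2


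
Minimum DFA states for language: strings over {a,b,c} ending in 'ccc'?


Track the longest suffix of input matching a prefix of 'ccc': 4 classes (prefixes of length 0..3)
Minimal DFA: 4 states


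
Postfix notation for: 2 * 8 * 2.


Left to right (same or higher precedence on left)
Postfix: 2 8 * 2 *


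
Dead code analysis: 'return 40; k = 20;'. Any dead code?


statement follows a return and is unreachable
Dead: 'k = 20'


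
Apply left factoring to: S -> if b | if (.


Common prefix: 'if'
Factored: S -> if S', S' -> b | (


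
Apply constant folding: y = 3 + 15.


3 + 15 = 18 at compile time
Optimized: y = 18


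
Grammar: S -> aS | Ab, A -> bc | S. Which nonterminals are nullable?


A nonterminal is nullable iff some alternative derives ε (directly, or every symbol in it is nullable)
Nullable: {}


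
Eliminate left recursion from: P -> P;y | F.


Left-recursive alternatives: P;y; non-recursive: F
Introduce P': P -> FP', P' -> ;yP' | ε


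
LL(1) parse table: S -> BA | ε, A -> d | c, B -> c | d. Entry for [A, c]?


For [A, c]: 'c' ∈ FIRST(c)
Entry: A -> c


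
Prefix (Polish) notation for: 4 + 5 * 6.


'*' binds tighter: tree is (+ 4 (* 5 6))
Prefix: + 4 * 5 6


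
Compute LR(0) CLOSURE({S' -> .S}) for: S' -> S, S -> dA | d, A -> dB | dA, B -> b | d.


Start: S' -> .S
For each item with dot before a nonterminal B, add B -> .γ for every B-production
Closure: [S' -> .S, S -> .dA, S -> .d]


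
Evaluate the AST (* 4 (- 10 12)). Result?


Evaluate inner: (- 10 12) = -2
Evaluate root: (* 4 -2) = -8
Result: -8


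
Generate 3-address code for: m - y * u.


Break into single-operator statements:
t1 = y * u
t2 = m - t1


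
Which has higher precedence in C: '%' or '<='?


'%' is multiplicative (level 10); '<=' is relational (level 7)
Higher level binds tighter
'%' has higher precedence than '<='


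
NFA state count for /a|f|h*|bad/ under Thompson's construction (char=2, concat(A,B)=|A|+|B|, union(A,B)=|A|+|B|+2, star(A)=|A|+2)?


Syntax tree has 6 char leaf(s), 3 union(s), 1 star(s)
chars contribute 6×2 = 12; each union adds +2; each star adds +2
Total: 12 + 6 + 2 = 20 states


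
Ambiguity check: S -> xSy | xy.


balanced x^n…y^n: each string has a unique parse
Unambiguous


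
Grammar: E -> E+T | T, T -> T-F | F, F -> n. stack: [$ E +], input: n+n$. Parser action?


no handle ('E+' is not any RHS); shift 'n'
Action: shift


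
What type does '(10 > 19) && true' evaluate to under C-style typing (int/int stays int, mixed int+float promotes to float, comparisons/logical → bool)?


Operand types: bool && bool
Rule: logical operators take bool operands and yield bool
Result type: bool


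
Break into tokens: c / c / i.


Scan left to right, longest-match per lexeme
Tokens: ID(c), OP(/), ID(c), OP(/), ID(i)


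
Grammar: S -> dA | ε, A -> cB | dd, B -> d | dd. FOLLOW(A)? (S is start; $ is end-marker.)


$ ∈ FOLLOW(S). For each A -> αBβ: add FIRST(β)\{ε} to FOLLOW(B); if β nullable, add FOLLOW(A).
FOLLOW(A) = {$}


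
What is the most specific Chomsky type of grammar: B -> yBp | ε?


Single nonterminal LHS, but y^n p^n is not regular
Classification: Type 2 (Context-Free)


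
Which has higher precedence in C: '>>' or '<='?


'>>' is shift (level 8); '<=' is relational (level 7)
Higher level binds tighter
'>>' has higher precedence than '<='


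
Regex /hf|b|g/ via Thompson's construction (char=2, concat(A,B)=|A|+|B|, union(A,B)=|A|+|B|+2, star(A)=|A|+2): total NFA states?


Syntax tree has 4 char leaf(s), 2 union(s), 0 star(s)
chars contribute 4×2 = 8; each union adds +2; each star adds +2
Total: 8 + 4 + 0 = 12 states


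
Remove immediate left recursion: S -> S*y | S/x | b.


Left-recursive alternatives: S*y, S/x; non-recursive: b
Introduce S': S -> bS', S' -> *yS' | /xS' | ε


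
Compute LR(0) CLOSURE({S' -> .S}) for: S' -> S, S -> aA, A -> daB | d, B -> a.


Start: S' -> .S
For each item with dot before a nonterminal B, add B -> .γ for every B-production
Closure: [S' -> .S, S -> .aA]


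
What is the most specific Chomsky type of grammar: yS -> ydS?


LHS has context (more than one symbol) and |LHS| ≤ |RHS|
Classification: Type 1 (Context-Sensitive)


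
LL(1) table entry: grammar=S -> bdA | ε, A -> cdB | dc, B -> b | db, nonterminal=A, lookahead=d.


For [A, d]: 'd' ∈ FIRST(dc)
Entry: A -> dc


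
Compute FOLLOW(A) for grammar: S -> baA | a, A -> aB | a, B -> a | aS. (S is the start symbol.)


$ ∈ FOLLOW(S). For each A -> αBβ: add FIRST(β)\{ε} to FOLLOW(B); if β nullable, add FOLLOW(A).
FOLLOW(A) = {$}


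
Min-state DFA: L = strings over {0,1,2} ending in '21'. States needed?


Track the longest suffix of input matching a prefix of '21': 3 classes (prefixes of length 0..2)
Minimal DFA: 3 states


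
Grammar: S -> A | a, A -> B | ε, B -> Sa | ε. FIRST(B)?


Per alternative of B: FIRST(Sa) = {a}; FIRST(ε) = {ε}
FIRST(B) = {a, ε}


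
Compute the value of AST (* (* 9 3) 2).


Evaluate inner: (* 9 3) = 27
Evaluate root: (* 27 2) = 54
Result: 54


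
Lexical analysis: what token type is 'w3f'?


Pattern: letter/underscore followed by alphanumerics, not a keyword
Type: IDENTIFIER


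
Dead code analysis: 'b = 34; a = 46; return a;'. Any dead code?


b is assigned but never read
Dead: 'b = 34'


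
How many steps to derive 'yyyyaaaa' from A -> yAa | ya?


Derivation: A => yAa => yyAaa => yyyAaaa => yyyyaaaa
Steps: 4


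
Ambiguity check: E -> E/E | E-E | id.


'id/id-id' has two parse trees (no precedence encoded between / and -)
Ambiguous


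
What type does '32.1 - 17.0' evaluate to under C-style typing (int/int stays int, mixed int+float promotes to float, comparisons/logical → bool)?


Operand types: float - float
Rule: mixed int/float promotes to float; int/int stays int
Result type: float


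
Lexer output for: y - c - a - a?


Scan left to right, longest-match per lexeme
Tokens: ID(y), OP(-), ID(c), OP(-), ID(a), OP(-), ID(a)


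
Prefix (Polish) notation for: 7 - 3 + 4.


left-to-right (same/higher precedence on left): tree is (+ (- 7 3) 4)
Prefix: + - 7 3 4


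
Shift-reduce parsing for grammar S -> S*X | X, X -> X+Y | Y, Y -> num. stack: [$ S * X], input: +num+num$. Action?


'+' can extend X; shift to build X -> X+Y
Action: shift


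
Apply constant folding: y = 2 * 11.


2 * 11 = 22 at compile time
Optimized: y = 22


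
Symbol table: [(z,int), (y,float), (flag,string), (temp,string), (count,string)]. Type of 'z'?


Lookup 'z' → type int


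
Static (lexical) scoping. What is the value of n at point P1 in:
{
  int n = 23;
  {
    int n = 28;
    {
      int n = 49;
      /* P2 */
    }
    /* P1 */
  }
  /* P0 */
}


n declared in the same block as P1
n = 28


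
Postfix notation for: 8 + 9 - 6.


Left to right (same or higher precedence on left)
Postfix: 8 9 + 6 -


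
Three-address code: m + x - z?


Break into single-operator statements:
t1 = m + x
t2 = t1 - z


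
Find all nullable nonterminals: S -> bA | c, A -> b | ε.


A nonterminal is nullable iff some alternative derives ε (directly, or every symbol in it is nullable)
Nullable: {A}


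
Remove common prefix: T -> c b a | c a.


Common prefix: 'c'
Factored: T -> c T', T' -> b a | a


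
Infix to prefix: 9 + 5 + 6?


left-to-right (same/higher precedence on left): tree is (+ (+ 9 5) 6)
Prefix: + + 9 5 6


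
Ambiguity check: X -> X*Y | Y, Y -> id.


precedence layered via separate nonterminal Y: deterministic
Unambiguous


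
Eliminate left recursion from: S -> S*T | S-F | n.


Left-recursive alternatives: S*T, S-F; non-recursive: n
Introduce S': S -> nS', S' -> *TS' | -FS' | ε


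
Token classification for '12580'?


Pattern: digits only
Type: INTEGER_LITERAL


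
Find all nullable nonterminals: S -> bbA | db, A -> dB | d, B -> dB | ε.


A nonterminal is nullable iff some alternative derives ε (directly, or every symbol in it is nullable)
Nullable: {B}


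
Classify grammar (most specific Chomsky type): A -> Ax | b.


Left-linear: every RHS is a terminal or one nonterminal followed by a terminal
Classification: Type 3 (Regular)


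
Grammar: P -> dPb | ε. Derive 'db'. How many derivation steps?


Derivation: P => dPb => db
Steps: 2


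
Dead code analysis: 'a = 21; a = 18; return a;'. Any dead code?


first assignment to a is overwritten before any read
Dead: 'a = 21'


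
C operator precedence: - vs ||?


'-' is additive (level 9); '||' is logical OR (level 1)
Higher level binds tighter
'-' has higher precedence than '||'


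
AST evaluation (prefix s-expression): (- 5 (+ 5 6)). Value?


Evaluate inner: (+ 5 6) = 11
Evaluate root: (- 5 11) = -6
Result: -6


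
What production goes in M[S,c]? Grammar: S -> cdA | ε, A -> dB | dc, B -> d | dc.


For [S, c]: 'c' ∈ FIRST(cdA)
Entry: S -> cdA


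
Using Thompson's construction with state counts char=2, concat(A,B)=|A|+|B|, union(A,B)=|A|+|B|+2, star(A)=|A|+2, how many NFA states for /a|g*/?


Syntax tree has 2 char leaf(s), 1 union(s), 1 star(s)
chars contribute 2×2 = 4; each union adds +2; each star adds +2
Total: 4 + 2 + 2 = 8 states


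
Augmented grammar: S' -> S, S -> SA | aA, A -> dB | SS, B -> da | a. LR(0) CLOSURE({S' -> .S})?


Start: S' -> .S
For each item with dot before a nonterminal B, add B -> .γ for every B-production
Closure: [S' -> .S, S -> .SA, S -> .aA]


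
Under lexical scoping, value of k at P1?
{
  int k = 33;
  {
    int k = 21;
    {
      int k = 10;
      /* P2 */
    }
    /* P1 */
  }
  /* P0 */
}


k declared in the same block as P1
k = 21


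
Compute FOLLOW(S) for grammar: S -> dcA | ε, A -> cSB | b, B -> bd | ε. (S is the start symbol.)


$ ∈ FOLLOW(S). For each A -> αBβ: add FIRST(β)\{ε} to FOLLOW(B); if β nullable, add FOLLOW(A).
FOLLOW(S) = {$, b}


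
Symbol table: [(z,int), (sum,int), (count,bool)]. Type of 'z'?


Lookup 'z' → type int


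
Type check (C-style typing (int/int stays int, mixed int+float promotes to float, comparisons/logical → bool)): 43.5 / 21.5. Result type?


Operand types: float / float
Rule: mixed int/float promotes to float; int/int stays int
Result type: float


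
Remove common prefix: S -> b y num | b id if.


Common prefix: 'b'
Factored: S -> b S', S' -> y num | id if
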